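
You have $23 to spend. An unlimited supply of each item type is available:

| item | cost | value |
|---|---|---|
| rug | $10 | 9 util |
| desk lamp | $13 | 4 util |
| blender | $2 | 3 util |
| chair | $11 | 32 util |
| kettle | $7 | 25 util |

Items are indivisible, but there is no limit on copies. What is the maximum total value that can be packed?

Best value-per-unit is kettle at 25/7; filling with it alone gives 3×25 = 75.
Optimal mix: 1×blender + 3×kettle → cost 23, value 78.

78 util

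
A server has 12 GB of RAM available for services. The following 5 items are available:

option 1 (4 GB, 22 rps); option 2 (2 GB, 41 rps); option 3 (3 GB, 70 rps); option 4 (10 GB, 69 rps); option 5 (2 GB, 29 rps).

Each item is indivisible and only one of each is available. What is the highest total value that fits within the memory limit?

Check high-value combinations within 12 GB:
- option 1+option 2+option 3+option 5: memory 4+2+3+2=11, value 22+41+70+29=162
- option 2+option 3+option 5: memory 2+3+2=7, value 41+70+29=140
- option 1+option 2+option 3: memory 4+2+3=9, value 22+41+70=133
- option 1+option 3+option 5: memory 4+3+2=9, value 22+70+29=121
- option 2+option 3: memory 2+3=5, value 41+70=111
Best: 162 rps.

162 rps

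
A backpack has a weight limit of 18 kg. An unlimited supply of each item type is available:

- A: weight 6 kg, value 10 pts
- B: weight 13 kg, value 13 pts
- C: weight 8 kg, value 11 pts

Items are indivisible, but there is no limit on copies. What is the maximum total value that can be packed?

30 pts

Best value-per-unit is A at 10/6, and filling with it alone uses weight 3×6=18. No mix of the others beats 3×10 = 30.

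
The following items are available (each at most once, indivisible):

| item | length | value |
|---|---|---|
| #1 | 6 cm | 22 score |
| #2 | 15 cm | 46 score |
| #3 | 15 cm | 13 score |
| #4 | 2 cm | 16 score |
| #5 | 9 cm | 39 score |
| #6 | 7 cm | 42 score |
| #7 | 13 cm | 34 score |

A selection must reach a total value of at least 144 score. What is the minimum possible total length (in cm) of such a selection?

Subsets with value ≥ 144, sorted by total length:
- #1+#4+#5+#6+#7: length 37, value 153
- #1+#2+#5+#6: length 37, value 149
- #1+#2+#4+#5+#6: length 39, value 165
- #1+#2+#6+#7: length 41, value 144
Minimum length: 37 cm.

37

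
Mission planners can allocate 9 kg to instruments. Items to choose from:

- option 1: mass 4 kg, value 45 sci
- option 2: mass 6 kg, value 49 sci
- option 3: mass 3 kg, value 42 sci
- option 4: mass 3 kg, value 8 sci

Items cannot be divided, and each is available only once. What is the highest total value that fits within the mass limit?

91 sci

Check high-value combinations within 9 kg:
- option 2+option 3: mass 6+3=9, value 49+42=91
- option 1+option 3: mass 4+3=7, value 45+42=87
- option 2+option 4: mass 6+3=9, value 49+8=57
- option 1+option 4: mass 4+3=7, value 45+8=53
Best: 91 sci.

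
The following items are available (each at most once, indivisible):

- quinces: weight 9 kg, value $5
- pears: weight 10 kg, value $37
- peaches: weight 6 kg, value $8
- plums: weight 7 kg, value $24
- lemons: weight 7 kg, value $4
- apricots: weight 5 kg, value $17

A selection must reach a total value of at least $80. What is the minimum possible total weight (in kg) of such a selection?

Subsets with value ≥ 80, sorted by total weight:
- pears+peaches+plums+apricots: weight 28, value 86
- pears+plums+lemons+apricots: weight 29, value 82
- quinces+pears+plums+apricots: weight 31, value 83
Minimum weight: 28 kg.

28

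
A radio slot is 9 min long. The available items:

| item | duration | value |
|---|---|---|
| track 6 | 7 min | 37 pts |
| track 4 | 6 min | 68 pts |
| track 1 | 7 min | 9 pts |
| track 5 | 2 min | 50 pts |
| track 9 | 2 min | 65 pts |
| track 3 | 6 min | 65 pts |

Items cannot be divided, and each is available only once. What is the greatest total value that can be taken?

133 pts

Check high-value combinations within 9 min:
- track 4+track 9: duration 6+2=8, value 68+65=133
- track 9+track 3: duration 2+6=8, value 65+65=130
- track 4+track 5: duration 6+2=8, value 68+50=118
- track 5+track 9: duration 2+2=4, value 50+65=115
- track 5+track 3: duration 2+6=8, value 50+65=115
Best: 133 pts.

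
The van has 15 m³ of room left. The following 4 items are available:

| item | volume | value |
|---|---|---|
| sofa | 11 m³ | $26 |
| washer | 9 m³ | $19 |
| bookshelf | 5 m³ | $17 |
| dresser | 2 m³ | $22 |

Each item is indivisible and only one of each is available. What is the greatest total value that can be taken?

$48

This is a 0/1 knapsack; check combinations near the capacity.
- sofa+dresser: volume 11+2=13, value 26+22=48
- washer+dresser: volume 9+2=11, value 19+22=41
- bookshelf+dresser: volume 5+2=7, value 17+22=39
Best: $48.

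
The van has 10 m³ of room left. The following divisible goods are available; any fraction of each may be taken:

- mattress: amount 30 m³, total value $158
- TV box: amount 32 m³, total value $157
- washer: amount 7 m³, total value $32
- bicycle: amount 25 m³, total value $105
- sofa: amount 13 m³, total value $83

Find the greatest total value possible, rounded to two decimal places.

Take in order of value per unit:
- sofa (83/13 per unit): 10 of 13 → value 10×83/13 = 63.8462, running total 63.85
Total 63.85.

63.85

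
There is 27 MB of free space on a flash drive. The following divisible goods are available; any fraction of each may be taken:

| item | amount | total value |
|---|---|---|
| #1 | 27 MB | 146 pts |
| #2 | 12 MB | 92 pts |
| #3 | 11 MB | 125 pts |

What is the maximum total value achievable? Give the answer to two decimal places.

238.63

Take in order of value per unit:
- #3 (125/11 per unit): all 11 → value 125, running total 125.00
- #2 (92/12 per unit): all 12 → value 92, running total 217.00
- #1 (146/27 per unit): 4 of 27 → value 4×146/27 = 21.6296, running total 238.63
Total 238.63.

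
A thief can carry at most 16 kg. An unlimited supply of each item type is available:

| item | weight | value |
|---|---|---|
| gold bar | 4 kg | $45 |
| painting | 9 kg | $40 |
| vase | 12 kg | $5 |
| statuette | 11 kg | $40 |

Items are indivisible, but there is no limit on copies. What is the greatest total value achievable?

$180

Best value-per-unit is gold bar at 45/4, and filling with it alone uses weight 4×4=16. No mix of the others beats 4×45 = 180.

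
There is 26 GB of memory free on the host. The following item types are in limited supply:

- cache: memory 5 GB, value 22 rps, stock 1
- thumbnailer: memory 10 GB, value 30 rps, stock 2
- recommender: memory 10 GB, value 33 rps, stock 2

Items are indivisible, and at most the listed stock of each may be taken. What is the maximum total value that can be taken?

Top feasible selections:
- 1×cache + 2×recommender: memory 25, value 88
- 1×cache + 1×thumbnailer + 1×recommender: memory 25, value 85
- 1×cache + 2×thumbnailer: memory 25, value 82
Best: 88 rps.

88 rps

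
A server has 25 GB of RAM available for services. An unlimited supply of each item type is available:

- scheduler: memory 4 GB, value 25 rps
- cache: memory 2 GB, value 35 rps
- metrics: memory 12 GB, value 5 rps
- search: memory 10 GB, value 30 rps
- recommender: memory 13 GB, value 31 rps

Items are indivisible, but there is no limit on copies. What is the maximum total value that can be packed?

420 rps

Best value-per-unit is cache at 35/2, and filling with it alone uses memory 12×2=24. No mix of the others beats 12×35 = 420.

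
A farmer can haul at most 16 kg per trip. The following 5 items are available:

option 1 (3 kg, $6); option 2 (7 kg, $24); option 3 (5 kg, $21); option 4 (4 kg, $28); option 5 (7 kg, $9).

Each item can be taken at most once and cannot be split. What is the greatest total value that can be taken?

$73

Check high-value combinations within 16 kg:
- option 2+option 3+option 4: weight 7+5+4=16, value 24+21+28=73
- option 1+option 2+option 4: weight 3+7+4=14, value 6+24+28=58
- option 3+option 4+option 5: weight 5+4+7=16, value 21+28+9=58
- option 1+option 3+option 4: weight 3+5+4=12, value 6+21+28=55
- option 2+option 4: weight 7+4=11, value 24+28=52
Best: $73.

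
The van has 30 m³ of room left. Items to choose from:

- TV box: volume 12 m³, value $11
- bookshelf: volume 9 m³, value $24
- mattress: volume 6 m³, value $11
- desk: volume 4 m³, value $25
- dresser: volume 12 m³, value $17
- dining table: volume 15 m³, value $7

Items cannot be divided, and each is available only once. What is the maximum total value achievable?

Check high-value combinations within 30 m³:
- bookshelf+desk+dresser: volume 9+4+12=25, value 24+25+17=66
- bookshelf+mattress+desk: volume 9+6+4=19, value 24+11+25=60
- TV box+bookshelf+desk: volume 12+9+4=25, value 11+24+25=60
- bookshelf+desk+dining table: volume 9+4+15=28, value 24+25+7=56
Best: $66.

$66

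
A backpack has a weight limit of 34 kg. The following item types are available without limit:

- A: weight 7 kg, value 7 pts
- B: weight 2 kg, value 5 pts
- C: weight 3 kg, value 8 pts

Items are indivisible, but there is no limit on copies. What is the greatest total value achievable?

Best value-per-unit is C at 8/3; filling with it alone gives 11×8 = 88.
Optimal mix: 2×B + 10×C → weight 34, value 90.

90 pts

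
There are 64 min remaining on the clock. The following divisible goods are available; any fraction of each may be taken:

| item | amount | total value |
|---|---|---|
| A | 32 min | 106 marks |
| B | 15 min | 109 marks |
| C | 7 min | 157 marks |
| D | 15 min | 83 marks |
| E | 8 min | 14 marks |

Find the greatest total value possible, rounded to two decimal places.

438.44

Take in order of value per unit:
- C (157/7 per unit): all 7 → value 157, running total 157.00
- B (109/15 per unit): all 15 → value 109, running total 266.00
- D (83/15 per unit): all 15 → value 83, running total 349.00
- A (106/32 per unit): 27 of 32 → value 27×106/32 = 89.4375, running total 438.44
Total 438.44.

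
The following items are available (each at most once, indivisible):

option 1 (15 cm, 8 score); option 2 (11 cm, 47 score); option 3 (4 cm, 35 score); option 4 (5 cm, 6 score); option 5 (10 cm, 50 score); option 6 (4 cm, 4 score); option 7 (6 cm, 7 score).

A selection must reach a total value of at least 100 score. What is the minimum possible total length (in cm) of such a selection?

25

Subsets with value ≥ 100, sorted by total length:
- option 2+option 3+option 5: length 25, value 132
- option 2+option 5+option 6: length 25, value 101
Minimum length: 25 cm.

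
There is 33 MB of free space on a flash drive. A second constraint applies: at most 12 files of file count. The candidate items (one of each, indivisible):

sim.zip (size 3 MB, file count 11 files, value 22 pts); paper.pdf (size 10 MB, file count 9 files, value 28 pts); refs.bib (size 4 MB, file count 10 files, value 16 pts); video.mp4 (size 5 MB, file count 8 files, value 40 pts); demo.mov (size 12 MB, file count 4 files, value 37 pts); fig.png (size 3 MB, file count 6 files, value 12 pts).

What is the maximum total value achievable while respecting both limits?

77 pts

Feasible sets respecting both limits:
- video.mp4+demo.mov: size 17, file count 12, value 77
- demo.mov+fig.png: size 15, file count 10, value 49
- video.mp4: size 5, file count 8, value 40
- demo.mov: size 12, file count 4, value 37
Best: 77 pts.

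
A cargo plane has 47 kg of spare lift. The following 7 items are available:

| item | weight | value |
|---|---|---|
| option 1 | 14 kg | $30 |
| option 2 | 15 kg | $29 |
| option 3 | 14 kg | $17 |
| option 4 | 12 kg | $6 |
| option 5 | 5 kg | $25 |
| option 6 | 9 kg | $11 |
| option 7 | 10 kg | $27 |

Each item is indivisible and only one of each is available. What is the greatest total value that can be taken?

$111

Check high-value combinations within 47 kg:
- option 1+option 2+option 5+option 7: weight 14+15+5+10=44, value 30+29+25+27=111
- option 1+option 3+option 5+option 7: weight 14+14+5+10=43, value 30+17+25+27=99
- option 2+option 3+option 5+option 7: weight 15+14+5+10=44, value 29+17+25+27=98
Best: $111.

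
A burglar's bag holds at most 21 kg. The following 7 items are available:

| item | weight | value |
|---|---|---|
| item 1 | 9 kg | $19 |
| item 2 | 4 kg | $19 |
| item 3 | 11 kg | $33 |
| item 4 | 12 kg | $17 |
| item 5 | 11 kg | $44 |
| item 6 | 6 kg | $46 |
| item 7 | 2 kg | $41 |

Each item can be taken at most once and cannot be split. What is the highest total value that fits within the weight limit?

$131

Check high-value combinations within 21 kg:
- item 5+item 6+item 7: weight 11+6+2=19, value 44+46+41=131
- item 1+item 2+item 6+item 7: weight 9+4+6+2=21, value 19+19+46+41=125
- item 3+item 6+item 7: weight 11+6+2=19, value 33+46+41=120
- item 2+item 5+item 6: weight 4+11+6=21, value 19+44+46=109
Best: $131.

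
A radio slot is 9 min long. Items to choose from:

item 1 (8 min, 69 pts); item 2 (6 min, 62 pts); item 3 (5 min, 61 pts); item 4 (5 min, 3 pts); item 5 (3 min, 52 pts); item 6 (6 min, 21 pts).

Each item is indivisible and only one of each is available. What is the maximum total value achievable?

114 pts

Check high-value combinations within 9 min:
- item 2+item 5: duration 6+3=9, value 62+52=114
- item 3+item 5: duration 5+3=8, value 61+52=113
- item 5+item 6: duration 3+6=9, value 52+21=73
Best: 114 pts.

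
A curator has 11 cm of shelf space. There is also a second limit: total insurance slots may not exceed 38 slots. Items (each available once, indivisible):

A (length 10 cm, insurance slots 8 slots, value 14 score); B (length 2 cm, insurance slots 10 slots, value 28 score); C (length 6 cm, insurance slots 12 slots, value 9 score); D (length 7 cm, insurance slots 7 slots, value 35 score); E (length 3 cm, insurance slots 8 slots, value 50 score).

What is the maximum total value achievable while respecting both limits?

87 score

Feasible sets respecting both limits:
- B+C+E: length 11, insurance slots 30, value 87
- D+E: length 10, insurance slots 15, value 85
- B+E: length 5, insurance slots 18, value 78
Best: 87 score.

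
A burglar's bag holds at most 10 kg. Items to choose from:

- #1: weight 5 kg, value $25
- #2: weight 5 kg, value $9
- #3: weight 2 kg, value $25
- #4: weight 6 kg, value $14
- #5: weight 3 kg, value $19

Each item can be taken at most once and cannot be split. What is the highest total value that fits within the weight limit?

$69

This is a 0/1 knapsack; check combinations near the capacity.
- #1+#3+#5: weight 5+2+3=10, value 25+25+19=69
- #2+#3+#5: weight 5+2+3=10, value 9+25+19=53
- #1+#3: weight 5+2=7, value 25+25=50
Best: $69.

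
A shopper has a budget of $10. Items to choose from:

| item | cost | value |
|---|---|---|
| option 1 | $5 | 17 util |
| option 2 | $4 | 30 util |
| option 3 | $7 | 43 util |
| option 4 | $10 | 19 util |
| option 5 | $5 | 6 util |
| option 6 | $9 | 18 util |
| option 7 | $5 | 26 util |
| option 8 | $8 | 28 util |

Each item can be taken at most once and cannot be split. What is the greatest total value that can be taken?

Check high-value combinations within $10:
- option 2+option 7: cost 4+5=9, value 30+26=56
- option 1+option 2: cost 5+4=9, value 17+30=47
- option 3: cost 7, value 43
Best: 56 util.

56 util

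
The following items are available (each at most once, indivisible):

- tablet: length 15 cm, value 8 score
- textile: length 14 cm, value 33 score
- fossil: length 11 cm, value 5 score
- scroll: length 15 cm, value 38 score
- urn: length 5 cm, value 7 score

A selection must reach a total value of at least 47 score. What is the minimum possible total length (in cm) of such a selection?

Subsets with value ≥ 47, sorted by total length:
- textile+scroll: length 29, value 71
- fossil+scroll+urn: length 31, value 50
- textile+scroll+urn: length 34, value 78
- tablet+textile+urn: length 34, value 48
Minimum length: 29 cm.

29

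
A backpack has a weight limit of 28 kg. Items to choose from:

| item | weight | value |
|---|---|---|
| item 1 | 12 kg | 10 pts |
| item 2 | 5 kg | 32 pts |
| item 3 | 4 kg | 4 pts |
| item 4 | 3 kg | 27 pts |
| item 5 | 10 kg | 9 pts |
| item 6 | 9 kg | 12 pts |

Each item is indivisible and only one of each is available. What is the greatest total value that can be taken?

Check high-value combinations within 28 kg:
- item 2+item 4+item 5+item 6: weight 5+3+10+9=27, value 32+27+9+12=80
- item 2+item 3+item 4+item 6: weight 5+4+3+9=21, value 32+4+27+12=75
- item 1+item 2+item 3+item 4: weight 12+5+4+3=24, value 10+32+4+27=73
- item 2+item 3+item 4+item 5: weight 5+4+3+10=22, value 32+4+27+9=72
Best: 80 pts.

80 pts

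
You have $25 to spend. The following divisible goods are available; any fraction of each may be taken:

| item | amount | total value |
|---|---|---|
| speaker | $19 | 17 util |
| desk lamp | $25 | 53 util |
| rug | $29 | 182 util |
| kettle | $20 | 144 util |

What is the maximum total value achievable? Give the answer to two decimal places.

Take in order of value per unit:
- kettle (144/20 per unit): all 20 → value 144, running total 144.00
- rug (182/29 per unit): 5 of 29 → value 5×182/29 = 31.3793, running total 175.38
Total 175.38.

175.38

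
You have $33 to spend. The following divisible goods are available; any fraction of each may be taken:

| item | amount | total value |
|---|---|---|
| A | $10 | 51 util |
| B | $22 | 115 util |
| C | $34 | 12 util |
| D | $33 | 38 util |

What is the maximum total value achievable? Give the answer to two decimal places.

167.15

Take in order of value per unit:
- B (115/22 per unit): all 22 → value 115, running total 115.00
- A (51/10 per unit): all 10 → value 51, running total 166.00
- D (38/33 per unit): 1 of 33 → value 1×38/33 = 1.1515, running total 167.15
Total 167.15.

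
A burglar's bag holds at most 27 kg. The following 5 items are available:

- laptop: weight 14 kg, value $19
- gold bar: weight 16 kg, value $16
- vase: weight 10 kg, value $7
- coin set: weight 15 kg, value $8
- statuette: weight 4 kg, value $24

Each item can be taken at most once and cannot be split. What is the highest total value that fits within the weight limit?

$43

Check high-value combinations within 27 kg:
- laptop+statuette: weight 14+4=18, value 19+24=43
- gold bar+statuette: weight 16+4=20, value 16+24=40
- coin set+statuette: weight 15+4=19, value 8+24=32
Best: $43.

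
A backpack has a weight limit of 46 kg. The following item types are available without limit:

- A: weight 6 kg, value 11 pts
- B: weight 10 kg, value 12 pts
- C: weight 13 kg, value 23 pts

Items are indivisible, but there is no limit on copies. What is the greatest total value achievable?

Best value-per-unit is A at 11/6; filling with it alone gives 7×11 = 77.
Optimal mix: 1×A + 3×C → weight 45, value 80.

80 pts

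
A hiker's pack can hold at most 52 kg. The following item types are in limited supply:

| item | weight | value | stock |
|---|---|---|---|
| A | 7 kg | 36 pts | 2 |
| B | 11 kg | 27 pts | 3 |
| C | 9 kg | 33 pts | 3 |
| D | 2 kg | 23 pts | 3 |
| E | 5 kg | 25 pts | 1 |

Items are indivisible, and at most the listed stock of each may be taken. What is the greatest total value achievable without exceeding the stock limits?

265 pts

Top feasible selections:
- 2×A + 3×C + 3×D + 1×E: weight 52, value 265
- 2×A + 3×C + 2×D + 1×E: weight 50, value 242
Best: 265 pts.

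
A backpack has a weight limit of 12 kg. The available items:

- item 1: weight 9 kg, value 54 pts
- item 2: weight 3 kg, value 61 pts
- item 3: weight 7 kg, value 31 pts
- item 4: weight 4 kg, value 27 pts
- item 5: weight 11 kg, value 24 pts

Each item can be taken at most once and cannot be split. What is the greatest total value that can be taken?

115 pts

Check high-value combinations within 12 kg:
- item 1+item 2: weight 9+3=12, value 54+61=115
- item 2+item 3: weight 3+7=10, value 61+31=92
- item 2+item 4: weight 3+4=7, value 61+27=88
- item 2: weight 3, value 61
Best: 115 pts.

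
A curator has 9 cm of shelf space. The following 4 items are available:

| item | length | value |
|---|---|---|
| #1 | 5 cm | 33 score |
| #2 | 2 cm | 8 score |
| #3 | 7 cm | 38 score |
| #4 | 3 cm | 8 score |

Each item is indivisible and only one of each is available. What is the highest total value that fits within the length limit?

46 score

Check high-value combinations within 9 cm:
- #2+#3: length 2+7=9, value 8+38=46
- #1+#2: length 5+2=7, value 33+8=41
- #1+#4: length 5+3=8, value 33+8=41
- #3: length 7, value 38
- #1: length 5, value 33
Best: 46 score.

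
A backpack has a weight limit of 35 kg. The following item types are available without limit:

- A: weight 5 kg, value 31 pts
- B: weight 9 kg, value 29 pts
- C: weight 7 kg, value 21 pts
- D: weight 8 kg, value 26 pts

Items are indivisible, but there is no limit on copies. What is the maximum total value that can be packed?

217 pts

Best value-per-unit is A at 31/5, and filling with it alone uses weight 7×5=35. No mix of the others beats 7×31 = 217.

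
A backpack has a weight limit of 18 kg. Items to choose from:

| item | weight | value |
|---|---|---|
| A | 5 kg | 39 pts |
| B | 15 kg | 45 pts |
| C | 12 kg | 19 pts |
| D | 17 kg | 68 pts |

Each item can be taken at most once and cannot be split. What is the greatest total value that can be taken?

68 pts

This is a 0/1 knapsack; check combinations near the capacity.
- D: weight 17, value 68
- A+C: weight 5+12=17, value 39+19=58
- B: weight 15, value 45
Best: 68 pts.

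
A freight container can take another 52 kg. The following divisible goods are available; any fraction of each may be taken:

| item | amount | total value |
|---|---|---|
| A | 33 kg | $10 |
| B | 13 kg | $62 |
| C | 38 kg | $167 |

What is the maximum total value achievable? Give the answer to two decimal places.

229.30

Take in order of value per unit:
- B (62/13 per unit): all 13 → value 62, running total 62.00
- C (167/38 per unit): all 38 → value 167, running total 229.00
- A (10/33 per unit): 1 of 33 → value 1×10/33 = 0.3030, running total 229.30
Total 229.30.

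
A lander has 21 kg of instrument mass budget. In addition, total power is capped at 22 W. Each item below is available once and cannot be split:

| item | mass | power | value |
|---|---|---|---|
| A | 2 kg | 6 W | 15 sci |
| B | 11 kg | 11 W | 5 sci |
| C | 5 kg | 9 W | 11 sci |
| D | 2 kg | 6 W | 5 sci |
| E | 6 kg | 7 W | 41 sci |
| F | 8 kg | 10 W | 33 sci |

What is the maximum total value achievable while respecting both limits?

74 sci

Feasible sets respecting both limits:
- E+F: mass 14, power 17, value 74
- A+C+E: mass 13, power 22, value 67
- A+D+E: mass 10, power 19, value 61
- C+D+E: mass 13, power 22, value 57
Best: 74 sci.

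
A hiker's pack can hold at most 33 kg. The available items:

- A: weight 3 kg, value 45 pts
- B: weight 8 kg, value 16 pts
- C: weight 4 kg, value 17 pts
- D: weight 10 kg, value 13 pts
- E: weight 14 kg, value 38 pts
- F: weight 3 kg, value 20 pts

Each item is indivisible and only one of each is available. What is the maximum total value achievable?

136 pts

This is a 0/1 knapsack; check combinations near the capacity.
- A+B+C+E+F: weight 3+8+4+14+3=32, value 45+16+17+38+20=136
- A+C+E+F: weight 3+4+14+3=24, value 45+17+38+20=120
- A+B+E+F: weight 3+8+14+3=28, value 45+16+38+20=119
- A+B+C+E: weight 3+8+4+14=29, value 45+16+17+38=116
Best: 136 pts.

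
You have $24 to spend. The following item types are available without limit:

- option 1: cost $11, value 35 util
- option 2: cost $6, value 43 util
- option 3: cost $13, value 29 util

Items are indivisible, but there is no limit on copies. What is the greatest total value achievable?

172 util

Best value-per-unit is option 2 at 43/6, and filling with it alone uses cost 4×6=24. No mix of the others beats 4×43 = 172.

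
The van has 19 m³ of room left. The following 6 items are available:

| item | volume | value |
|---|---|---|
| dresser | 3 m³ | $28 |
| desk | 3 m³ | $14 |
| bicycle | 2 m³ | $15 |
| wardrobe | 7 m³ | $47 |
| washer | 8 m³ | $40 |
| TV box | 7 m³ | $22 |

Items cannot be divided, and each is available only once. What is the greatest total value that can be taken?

$115

Check high-value combinations within 19 m³:
- dresser+wardrobe+washer: volume 3+7+8=18, value 28+47+40=115
- dresser+bicycle+wardrobe+TV box: volume 3+2+7+7=19, value 28+15+47+22=112
- dresser+desk+bicycle+wardrobe: volume 3+3+2+7=15, value 28+14+15+47=104
Best: $115.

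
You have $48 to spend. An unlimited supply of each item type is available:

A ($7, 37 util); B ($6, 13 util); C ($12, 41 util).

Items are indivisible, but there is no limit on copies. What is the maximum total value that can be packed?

Best value-per-unit is A at 37/7; filling with it alone gives 6×37 = 222.
Optimal mix: 6×A + 1×B → cost 48, value 235.

235 util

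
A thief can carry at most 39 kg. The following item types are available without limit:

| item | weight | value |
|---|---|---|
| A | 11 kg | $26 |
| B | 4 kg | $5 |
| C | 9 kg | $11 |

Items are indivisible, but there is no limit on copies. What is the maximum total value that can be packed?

$83

Best value-per-unit is A at 26/11; filling with it alone gives 3×26 = 78.
Optimal mix: 3×A + 1×B → weight 37, value 83.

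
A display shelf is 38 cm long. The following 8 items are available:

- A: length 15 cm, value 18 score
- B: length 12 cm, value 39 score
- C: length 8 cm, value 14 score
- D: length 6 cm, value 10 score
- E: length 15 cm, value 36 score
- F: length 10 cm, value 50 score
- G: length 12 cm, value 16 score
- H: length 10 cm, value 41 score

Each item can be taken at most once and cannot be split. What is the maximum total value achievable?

140 score

Check high-value combinations within 38 cm:
- B+D+F+H: length 12+6+10+10=38, value 39+10+50+41=140
- B+F+H: length 12+10+10=32, value 39+50+41=130
- E+F+H: length 15+10+10=35, value 36+50+41=127
- B+E+F: length 12+15+10=37, value 39+36+50=125
- D+F+G+H: length 6+10+12+10=38, value 10+50+16+41=117
Best: 140 score.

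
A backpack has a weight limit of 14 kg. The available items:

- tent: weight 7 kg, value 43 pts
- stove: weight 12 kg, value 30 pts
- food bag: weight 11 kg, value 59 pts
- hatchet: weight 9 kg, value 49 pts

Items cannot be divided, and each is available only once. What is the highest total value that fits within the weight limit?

59 pts

Check high-value combinations within 14 kg:
- food bag: weight 11, value 59
- hatchet: weight 9, value 49
- tent: weight 7, value 43
- stove: weight 12, value 30
Best: 59 pts.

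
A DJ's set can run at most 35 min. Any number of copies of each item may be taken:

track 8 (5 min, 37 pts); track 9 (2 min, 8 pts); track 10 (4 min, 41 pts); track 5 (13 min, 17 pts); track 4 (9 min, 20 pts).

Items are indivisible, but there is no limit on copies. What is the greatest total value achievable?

336 pts

Best value-per-unit is track 10 at 41/4; filling with it alone gives 8×41 = 328.
Optimal mix: 1×track 9 + 8×track 10 → duration 34, value 336.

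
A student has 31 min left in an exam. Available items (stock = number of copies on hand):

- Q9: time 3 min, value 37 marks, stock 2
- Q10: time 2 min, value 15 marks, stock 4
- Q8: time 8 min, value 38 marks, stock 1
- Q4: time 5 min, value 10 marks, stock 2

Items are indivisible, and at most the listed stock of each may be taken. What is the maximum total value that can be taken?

182 marks

Top feasible selections:
- 2×Q9 + 4×Q10 + 1×Q8 + 1×Q4: time 27, value 182
- 2×Q9 + 3×Q10 + 1×Q8 + 2×Q4: time 30, value 177
- 2×Q9 + 4×Q10 + 1×Q8: time 22, value 172
Best: 182 marks.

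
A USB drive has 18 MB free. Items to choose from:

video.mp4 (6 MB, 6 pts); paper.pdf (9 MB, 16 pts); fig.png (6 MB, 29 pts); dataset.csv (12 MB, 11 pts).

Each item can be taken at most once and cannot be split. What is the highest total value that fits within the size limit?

45 pts

Check high-value combinations within 18 MB:
- paper.pdf+fig.png: size 9+6=15, value 16+29=45
- fig.png+dataset.csv: size 6+12=18, value 29+11=40
- video.mp4+fig.png: size 6+6=12, value 6+29=35
Best: 45 pts.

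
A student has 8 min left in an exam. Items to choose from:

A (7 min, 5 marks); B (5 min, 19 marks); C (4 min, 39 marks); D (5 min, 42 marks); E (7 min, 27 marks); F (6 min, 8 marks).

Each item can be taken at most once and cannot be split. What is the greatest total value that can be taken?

42 marks

Check high-value combinations within 8 min:
- D: time 5, value 42
- C: time 4, value 39
- E: time 7, value 27
- B: time 5, value 19
- F: time 6, value 8
Best: 42 marks.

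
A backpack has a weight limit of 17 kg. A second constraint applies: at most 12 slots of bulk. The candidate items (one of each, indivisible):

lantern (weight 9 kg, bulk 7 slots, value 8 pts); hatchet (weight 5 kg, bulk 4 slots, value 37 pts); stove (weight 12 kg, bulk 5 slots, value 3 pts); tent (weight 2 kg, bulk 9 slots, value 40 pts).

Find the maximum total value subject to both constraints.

Feasible sets respecting both limits:
- lantern+hatchet: weight 14, bulk 11, value 45
- hatchet+stove: weight 17, bulk 9, value 40
- tent: weight 2, bulk 9, value 40
Best: 45 pts.

45 pts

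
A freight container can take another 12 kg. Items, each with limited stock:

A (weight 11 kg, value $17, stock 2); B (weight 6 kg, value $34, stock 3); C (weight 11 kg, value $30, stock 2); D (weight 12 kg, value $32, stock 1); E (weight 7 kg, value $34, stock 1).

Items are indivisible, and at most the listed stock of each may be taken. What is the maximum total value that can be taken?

Top feasible selections:
- 2×B: weight 12, value 68
- 1×B: weight 6, value 34
- 1×E: weight 7, value 34
Best: $68.

$68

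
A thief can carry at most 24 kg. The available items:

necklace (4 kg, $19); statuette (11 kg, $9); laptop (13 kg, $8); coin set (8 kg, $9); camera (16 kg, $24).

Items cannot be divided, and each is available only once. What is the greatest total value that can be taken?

Check high-value combinations within 24 kg:
- necklace+camera: weight 4+16=20, value 19+24=43
- necklace+statuette+coin set: weight 4+11+8=23, value 19+9+9=37
- coin set+camera: weight 8+16=24, value 9+24=33
- necklace+coin set: weight 4+8=12, value 19+9=28
Best: $43.

$43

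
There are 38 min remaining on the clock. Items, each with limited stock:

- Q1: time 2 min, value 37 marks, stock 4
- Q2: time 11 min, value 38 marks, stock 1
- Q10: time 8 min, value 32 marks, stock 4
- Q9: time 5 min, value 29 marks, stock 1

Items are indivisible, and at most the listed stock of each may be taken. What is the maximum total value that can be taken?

273 marks

Best selections within time 38 and stock limits:
- 4×Q1 + 3×Q10 + 1×Q9: time 37, value 273
- 4×Q1 + 1×Q2 + 2×Q10: time 35, value 250
- 4×Q1 + 1×Q2 + 1×Q10 + 1×Q9: time 32, value 247
- 4×Q1 + 3×Q10: time 32, value 244
Best: 273 marks.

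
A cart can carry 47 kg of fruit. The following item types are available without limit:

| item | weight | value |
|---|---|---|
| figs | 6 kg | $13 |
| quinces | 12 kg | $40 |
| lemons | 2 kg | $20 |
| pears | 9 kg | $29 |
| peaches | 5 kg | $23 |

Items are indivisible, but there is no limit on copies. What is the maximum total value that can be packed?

Best value-per-unit is lemons at 20/2, and filling with it alone uses weight 23×2=46. No mix of the others beats 23×20 = 460.

$460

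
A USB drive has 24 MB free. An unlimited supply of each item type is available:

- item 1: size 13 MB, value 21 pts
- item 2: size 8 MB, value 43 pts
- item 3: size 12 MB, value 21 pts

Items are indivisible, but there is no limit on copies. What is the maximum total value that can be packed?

Best value-per-unit is item 2 at 43/8, and filling with it alone uses size 3×8=24. No mix of the others beats 3×43 = 129.

129 pts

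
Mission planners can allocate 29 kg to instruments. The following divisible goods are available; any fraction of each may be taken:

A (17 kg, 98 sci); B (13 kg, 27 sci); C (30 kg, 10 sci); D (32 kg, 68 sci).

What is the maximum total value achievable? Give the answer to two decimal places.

123.50

Take in order of value per unit:
- A (98/17 per unit): all 17 → value 98, running total 98.00
- D (68/32 per unit): 12 of 32 → value 12×68/32 = 25.5000, running total 123.50
Total 123.50.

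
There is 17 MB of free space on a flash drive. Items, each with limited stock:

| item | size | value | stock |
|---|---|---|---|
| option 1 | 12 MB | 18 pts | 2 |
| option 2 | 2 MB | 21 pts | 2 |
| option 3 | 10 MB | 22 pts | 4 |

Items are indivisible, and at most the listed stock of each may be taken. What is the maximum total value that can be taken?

64 pts

Best selections within size 17 and stock limits:
- 2×option 2 + 1×option 3: size 14, value 64
- 1×option 1 + 2×option 2: size 16, value 60
Best: 64 pts.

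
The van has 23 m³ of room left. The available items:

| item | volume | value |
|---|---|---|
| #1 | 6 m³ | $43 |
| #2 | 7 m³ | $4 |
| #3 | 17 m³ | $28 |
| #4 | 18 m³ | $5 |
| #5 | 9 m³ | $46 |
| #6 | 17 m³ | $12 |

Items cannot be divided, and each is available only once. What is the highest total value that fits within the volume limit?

This is a 0/1 knapsack; check combinations near the capacity.
- #1+#2+#5: volume 6+7+9=22, value 43+4+46=93
- #1+#5: volume 6+9=15, value 43+46=89
- #1+#3: volume 6+17=23, value 43+28=71
- #1+#6: volume 6+17=23, value 43+12=55
- #2+#5: volume 7+9=16, value 4+46=50
Best: $93.

$93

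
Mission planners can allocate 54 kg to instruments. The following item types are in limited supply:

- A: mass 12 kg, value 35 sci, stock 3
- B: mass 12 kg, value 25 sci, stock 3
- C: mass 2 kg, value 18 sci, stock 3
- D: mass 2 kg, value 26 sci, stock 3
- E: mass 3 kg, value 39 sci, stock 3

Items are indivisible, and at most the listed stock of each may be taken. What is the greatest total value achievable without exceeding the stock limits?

319 sci

Top feasible selections:
- 2×A + 3×C + 3×D + 3×E: mass 45, value 319
- 3×A + 1×C + 3×D + 3×E: mass 53, value 318
- 3×A + 3×C + 3×D + 2×E: mass 54, value 315
- 3×A + 2×C + 2×D + 3×E: mass 53, value 310
Best: 319 sci.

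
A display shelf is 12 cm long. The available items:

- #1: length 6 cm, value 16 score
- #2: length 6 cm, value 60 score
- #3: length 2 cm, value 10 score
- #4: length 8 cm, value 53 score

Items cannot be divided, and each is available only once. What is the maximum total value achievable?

76 score

This is a 0/1 knapsack; check combinations near the capacity.
- #1+#2: length 6+6=12, value 16+60=76
- #2+#3: length 6+2=8, value 60+10=70
- #3+#4: length 2+8=10, value 10+53=63
- #2: length 6, value 60
Best: 76 score.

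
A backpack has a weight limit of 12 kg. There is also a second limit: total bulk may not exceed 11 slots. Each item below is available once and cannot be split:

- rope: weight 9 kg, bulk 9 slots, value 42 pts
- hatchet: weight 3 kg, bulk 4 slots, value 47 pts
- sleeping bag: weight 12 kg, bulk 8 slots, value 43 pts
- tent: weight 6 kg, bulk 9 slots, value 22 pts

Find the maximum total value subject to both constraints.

Feasible sets respecting both limits:
- hatchet: weight 3, bulk 4, value 47
- sleeping bag: weight 12, bulk 8, value 43
- rope: weight 9, bulk 9, value 42
Best: 47 pts.

47 pts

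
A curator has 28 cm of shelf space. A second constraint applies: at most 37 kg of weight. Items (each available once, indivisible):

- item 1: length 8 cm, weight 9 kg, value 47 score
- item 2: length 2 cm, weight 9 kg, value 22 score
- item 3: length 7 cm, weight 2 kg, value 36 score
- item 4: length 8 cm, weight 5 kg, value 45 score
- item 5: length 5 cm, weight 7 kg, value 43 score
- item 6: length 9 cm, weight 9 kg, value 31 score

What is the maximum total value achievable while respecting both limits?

171 score

Feasible sets respecting both limits:
- item 1+item 3+item 4+item 5: length 28, weight 23, value 171
- item 1+item 2+item 4+item 5: length 23, weight 30, value 157
- item 1+item 2+item 3+item 4: length 25, weight 25, value 150
- item 1+item 2+item 3+item 5: length 22, weight 27, value 148
Best: 171 score.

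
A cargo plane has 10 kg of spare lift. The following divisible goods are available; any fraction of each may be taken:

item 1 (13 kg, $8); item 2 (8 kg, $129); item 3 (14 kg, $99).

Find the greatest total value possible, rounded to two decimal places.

Take in order of value per unit:
- item 2 (129/8 per unit): all 8 → value 129, running total 129.00
- item 3 (99/14 per unit): 2 of 14 → value 2×99/14 = 14.1429, running total 143.14
Total 143.14.

143.14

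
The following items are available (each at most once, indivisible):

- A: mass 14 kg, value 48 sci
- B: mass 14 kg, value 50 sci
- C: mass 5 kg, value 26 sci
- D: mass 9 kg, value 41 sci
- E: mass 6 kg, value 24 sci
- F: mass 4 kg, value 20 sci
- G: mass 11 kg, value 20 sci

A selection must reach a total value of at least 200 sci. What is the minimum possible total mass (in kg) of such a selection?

Subsets with value ≥ 200, sorted by total mass:
- A+B+C+D+E+F: mass 52, value 209
- A+B+C+D+F+G: mass 57, value 205
- A+B+D+E+F+G: mass 58, value 203
Minimum mass: 52 kg.

52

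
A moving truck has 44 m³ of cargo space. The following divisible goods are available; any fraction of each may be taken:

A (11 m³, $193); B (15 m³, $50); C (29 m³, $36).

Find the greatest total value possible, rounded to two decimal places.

265.34

Take in order of value per unit:
- A (193/11 per unit): all 11 → value 193, running total 193.00
- B (50/15 per unit): all 15 → value 50, running total 243.00
- C (36/29 per unit): 18 of 29 → value 18×36/29 = 22.3448, running total 265.34
Total 265.34.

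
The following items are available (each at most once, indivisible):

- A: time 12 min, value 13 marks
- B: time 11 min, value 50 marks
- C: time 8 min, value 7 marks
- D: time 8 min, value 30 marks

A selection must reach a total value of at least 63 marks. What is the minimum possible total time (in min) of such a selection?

Subsets with value ≥ 63, sorted by total time:
- B+D: time 19, value 80
- A+B: time 23, value 63
- B+C+D: time 27, value 87
- A+B+D: time 31, value 93
Minimum time: 19 min.

19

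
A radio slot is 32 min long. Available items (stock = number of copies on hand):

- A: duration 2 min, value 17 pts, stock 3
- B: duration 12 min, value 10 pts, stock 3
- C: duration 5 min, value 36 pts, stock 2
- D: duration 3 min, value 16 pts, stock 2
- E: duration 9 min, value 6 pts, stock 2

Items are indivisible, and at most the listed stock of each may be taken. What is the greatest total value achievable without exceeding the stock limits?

Top feasible selections:
- 3×A + 2×C + 2×D + 1×E: duration 31, value 161
- 3×A + 2×C + 2×D: duration 22, value 155
Best: 161 pts.

161 pts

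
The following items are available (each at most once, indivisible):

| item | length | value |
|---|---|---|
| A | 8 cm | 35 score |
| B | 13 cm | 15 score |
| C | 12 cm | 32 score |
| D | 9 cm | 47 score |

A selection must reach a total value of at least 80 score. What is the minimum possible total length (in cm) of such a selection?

17

Subsets with value ≥ 80, sorted by total length:
- A+D: length 17, value 82
- A+C+D: length 29, value 114
Minimum length: 17 cm.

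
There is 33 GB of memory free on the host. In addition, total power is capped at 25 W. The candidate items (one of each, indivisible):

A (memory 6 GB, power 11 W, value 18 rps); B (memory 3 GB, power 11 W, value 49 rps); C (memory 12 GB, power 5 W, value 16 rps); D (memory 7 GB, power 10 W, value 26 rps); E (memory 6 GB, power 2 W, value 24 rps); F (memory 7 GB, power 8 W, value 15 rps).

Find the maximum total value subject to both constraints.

99 rps

Feasible sets respecting both limits:
- B+D+E: memory 16, power 23, value 99
- A+B+E: memory 15, power 24, value 91
- B+C+E: memory 21, power 18, value 89
- B+E+F: memory 16, power 21, value 88
Best: 99 rps.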